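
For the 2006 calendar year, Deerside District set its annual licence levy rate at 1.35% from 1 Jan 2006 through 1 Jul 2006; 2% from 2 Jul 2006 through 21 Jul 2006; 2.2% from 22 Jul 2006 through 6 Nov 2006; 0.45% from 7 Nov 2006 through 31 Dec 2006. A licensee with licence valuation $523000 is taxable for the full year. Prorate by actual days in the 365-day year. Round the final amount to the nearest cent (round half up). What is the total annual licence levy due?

1 Jan – 1 Jul 2006: 182 days at 1.35% → $523000 × 1.35% × 182/365 = $3520.5781
2 Jul – 21 Jul 2006: 20 days at 2% → $523000 × 2% × 20/365 = $573.1507
22 Jul – 6 Nov 2006: 108 days at 2.2% → $523000 × 2.2% × 108/365 = $3404.5151
7 Nov – 31 Dec 2006: 55 days at 0.45% → $523000 × 0.45% × 55/365 = $354.6370
Total = $7852.8808

$7852.88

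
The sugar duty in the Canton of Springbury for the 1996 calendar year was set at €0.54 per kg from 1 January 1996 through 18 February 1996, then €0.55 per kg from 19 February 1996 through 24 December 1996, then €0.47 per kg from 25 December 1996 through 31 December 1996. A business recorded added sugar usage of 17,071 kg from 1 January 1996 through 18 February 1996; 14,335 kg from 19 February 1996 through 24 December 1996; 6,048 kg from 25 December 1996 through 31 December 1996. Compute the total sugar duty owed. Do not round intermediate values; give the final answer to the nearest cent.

1 January – 18 February 1996: 17,071 kg at €0.54/kg → €9,218.34
19 February – 24 December 1996: 14,335 kg at €0.55/kg → €7,884.25
25 December – 31 December 1996: 6,048 kg at €0.47/kg → €2,842.56

€19,945.15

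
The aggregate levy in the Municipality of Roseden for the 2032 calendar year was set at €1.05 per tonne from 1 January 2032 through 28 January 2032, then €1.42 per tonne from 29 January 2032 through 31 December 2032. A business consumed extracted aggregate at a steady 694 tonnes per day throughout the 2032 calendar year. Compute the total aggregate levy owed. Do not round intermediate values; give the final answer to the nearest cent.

€353,495.84

1 January – 28 January 2032: 28 days × 694 tonnes/day = 19,432 tonnes at €1.05/tonne → €20,403.60
29 January – 31 December 2032: 338 days × 694 tonnes/day = 234,572 tonnes at €1.42/tonne → €333,092.24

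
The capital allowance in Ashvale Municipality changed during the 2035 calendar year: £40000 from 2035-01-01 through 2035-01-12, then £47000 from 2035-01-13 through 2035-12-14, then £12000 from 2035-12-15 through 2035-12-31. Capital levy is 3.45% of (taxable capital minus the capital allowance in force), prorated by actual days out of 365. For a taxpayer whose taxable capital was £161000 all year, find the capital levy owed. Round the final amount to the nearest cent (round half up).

2035-01-01 to 2035-01-12: 12 days, exemption £40000 → (£161000 − £40000) × 3.45% × 12/365 = £137.2438
2035-01-13 to 2035-12-14: 336 days, exemption £47000 → (£161000 − £47000) × 3.45% × 336/365 = £3620.5151
2035-12-15 to 2035-12-31: 17 days, exemption £12000 → (£161000 − £12000) × 3.45% × 17/365 = £239.4205
Total = £3997.1795

£3997.18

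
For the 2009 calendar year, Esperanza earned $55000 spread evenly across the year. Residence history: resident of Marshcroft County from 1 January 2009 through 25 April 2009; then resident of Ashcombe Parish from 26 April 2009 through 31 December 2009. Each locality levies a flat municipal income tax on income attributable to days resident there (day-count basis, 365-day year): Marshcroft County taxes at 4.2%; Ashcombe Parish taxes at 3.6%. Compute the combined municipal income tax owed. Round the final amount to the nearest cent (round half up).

Marshcroft County, 1 January – 25 April 2009: 115 days → $55000 × 4.2% × 115/365 = $727.8082
Ashcombe Parish, 26 April – 31 December 2009: 250 days → $55000 × 3.6% × 250/365 = $1356.1644
Total = $2083.9726

$2083.97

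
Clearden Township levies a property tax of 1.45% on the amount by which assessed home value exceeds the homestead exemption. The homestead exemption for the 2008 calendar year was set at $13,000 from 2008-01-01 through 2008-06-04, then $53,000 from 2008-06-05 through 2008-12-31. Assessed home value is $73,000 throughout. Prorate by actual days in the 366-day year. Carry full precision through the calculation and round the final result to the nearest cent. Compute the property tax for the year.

2008-01-01 to 2008-06-04: 156 days, exemption $13,000 → ($73,000 − $13,000) × 1.45% × 156/366 = $370.8197
2008-06-05 to 2008-12-31: 210 days, exemption $53,000 → ($73,000 − $53,000) × 1.45% × 210/366 = $166.3934
Total = $537.2131

$537.21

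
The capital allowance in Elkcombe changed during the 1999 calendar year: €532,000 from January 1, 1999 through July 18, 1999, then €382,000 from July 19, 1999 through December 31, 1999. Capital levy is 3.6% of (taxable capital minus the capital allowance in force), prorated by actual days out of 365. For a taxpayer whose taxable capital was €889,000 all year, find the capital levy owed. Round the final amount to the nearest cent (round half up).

January 1 – July 18, 1999: 199 days, exemption €532,000 → (€889,000 − €532,000) × 3.6% × 199/365 = €7,006.9808
July 19 – December 31, 1999: 166 days, exemption €382,000 → (€889,000 − €382,000) × 3.6% × 166/365 = €8,300.9096
Total = €15,307.8904

€15,307.89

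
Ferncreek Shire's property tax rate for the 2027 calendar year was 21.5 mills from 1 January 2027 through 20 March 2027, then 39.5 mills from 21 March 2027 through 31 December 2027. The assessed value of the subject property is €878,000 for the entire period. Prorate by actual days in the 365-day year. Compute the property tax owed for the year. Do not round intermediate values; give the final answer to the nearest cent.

€31,260.41

1 January – 20 March 2027: 79 days at 21.5 mills → €878,000 × 2.15% × 79/365 = €4,085.7068
21 March – 31 December 2027: 286 days at 39.5 mills → €878,000 × 3.95% × 286/365 = €27,174.7014
Total = €31,260.4082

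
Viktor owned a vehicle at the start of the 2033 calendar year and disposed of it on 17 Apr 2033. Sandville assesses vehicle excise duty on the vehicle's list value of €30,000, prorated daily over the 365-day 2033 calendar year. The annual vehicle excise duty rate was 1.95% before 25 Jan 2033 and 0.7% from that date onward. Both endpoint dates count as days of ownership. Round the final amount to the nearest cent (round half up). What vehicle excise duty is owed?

€86.22

1 Jan – 24 Jan 2033: 24 days at 1.95% → €30,000 × 1.95% × 24/365 = €38.4658
25 Jan – 17 Apr 2033: 83 days at 0.7% → €30,000 × 0.7% × 83/365 = €47.7534
Total = €86.2192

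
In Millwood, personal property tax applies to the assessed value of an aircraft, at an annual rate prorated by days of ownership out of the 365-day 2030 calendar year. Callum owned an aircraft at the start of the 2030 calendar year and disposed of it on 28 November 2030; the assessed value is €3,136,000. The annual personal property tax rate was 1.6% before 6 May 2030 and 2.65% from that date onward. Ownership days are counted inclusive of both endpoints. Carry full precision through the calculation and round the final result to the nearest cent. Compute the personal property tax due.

€64,313.78

1 January – 5 May 2030: 125 days at 1.6% → €3,136,000 × 1.6% × 125/365 = €17,183.5616
6 May – 28 November 2030: 207 days at 2.65% → €3,136,000 × 2.65% × 207/365 = €47,130.2137
Total = €64,313.7753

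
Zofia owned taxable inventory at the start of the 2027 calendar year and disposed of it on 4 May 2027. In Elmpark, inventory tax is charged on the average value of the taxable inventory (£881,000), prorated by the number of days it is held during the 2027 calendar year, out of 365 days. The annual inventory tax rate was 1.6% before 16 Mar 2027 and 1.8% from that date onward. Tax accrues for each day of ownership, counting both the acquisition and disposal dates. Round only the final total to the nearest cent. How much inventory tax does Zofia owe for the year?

1 Jan – 15 Mar 2027: 74 days at 1.6% → £881,000 × 1.6% × 74/365 = £2,857.8192
16 Mar – 4 May 2027: 50 days at 1.8% → £881,000 × 1.8% × 50/365 = £2,172.3288
Total = £5,030.1479

£5,030.15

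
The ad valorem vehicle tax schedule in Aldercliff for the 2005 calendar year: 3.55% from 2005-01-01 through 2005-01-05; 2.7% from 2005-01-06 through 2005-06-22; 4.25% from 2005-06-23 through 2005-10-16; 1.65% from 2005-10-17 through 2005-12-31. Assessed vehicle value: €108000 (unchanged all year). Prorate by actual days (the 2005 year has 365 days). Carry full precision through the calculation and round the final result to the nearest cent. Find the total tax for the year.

€3224.47

2005-01-01 to 2005-01-05: 5 days at 3.55% → €108000 × 3.55% × 5/365 = €52.5205
2005-01-06 to 2005-06-22: 168 days at 2.7% → €108000 × 2.7% × 168/365 = €1342.1589
2005-06-23 to 2005-10-16: 116 days at 4.25% → €108000 × 4.25% × 116/365 = €1458.7397
2005-10-17 to 2005-12-31: 76 days at 1.65% → €108000 × 1.65% × 76/365 = €371.0466
Total = €3224.4658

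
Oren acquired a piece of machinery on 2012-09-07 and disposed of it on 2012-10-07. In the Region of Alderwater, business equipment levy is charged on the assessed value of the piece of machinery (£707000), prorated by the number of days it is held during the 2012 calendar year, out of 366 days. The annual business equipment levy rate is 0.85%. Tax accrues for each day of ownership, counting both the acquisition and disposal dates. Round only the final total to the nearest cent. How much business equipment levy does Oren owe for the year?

£509.00

Days held (2012-09-07 to 2012-10-07): 31 out of 366
Tax = £707000 × 0.85% × 31/366 = £509.0014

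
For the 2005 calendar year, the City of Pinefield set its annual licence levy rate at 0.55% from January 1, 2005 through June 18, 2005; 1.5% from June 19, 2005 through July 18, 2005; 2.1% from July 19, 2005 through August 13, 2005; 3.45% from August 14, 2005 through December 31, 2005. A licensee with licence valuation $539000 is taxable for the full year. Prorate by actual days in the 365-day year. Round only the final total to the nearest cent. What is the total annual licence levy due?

January 1 – June 18, 2005: 169 days at 0.55% → $539000 × 0.55% × 169/365 = $1372.6041
June 19 – July 18, 2005: 30 days at 1.5% → $539000 × 1.5% × 30/365 = $664.5205
July 19 – August 13, 2005: 26 days at 2.1% → $539000 × 2.1% × 26/365 = $806.2849
August 14 – December 31, 2005: 140 days at 3.45% → $539000 × 3.45% × 140/365 = $7132.5205
Total = $9975.9301

$9975.93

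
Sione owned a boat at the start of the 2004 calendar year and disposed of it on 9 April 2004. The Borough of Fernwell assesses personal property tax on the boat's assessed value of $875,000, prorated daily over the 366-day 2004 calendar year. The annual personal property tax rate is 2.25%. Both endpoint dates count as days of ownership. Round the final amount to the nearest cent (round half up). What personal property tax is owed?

Days held (1 January – 9 April 2004): 100 out of 366
Tax = $875,000 × 2.25% × 100/366 = $5,379.0984

$5,379.10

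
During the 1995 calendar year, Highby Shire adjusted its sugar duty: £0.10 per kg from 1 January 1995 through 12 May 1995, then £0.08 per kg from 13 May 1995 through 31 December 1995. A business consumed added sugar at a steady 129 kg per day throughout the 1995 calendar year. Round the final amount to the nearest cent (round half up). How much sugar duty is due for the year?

£4,107.36

1 January – 12 May 1995: 132 days × 129 kg/day = 17,028 kg at £0.10/kg → £1,702.80
13 May – 31 December 1995: 233 days × 129 kg/day = 30,057 kg at £0.08/kg → £2,404.56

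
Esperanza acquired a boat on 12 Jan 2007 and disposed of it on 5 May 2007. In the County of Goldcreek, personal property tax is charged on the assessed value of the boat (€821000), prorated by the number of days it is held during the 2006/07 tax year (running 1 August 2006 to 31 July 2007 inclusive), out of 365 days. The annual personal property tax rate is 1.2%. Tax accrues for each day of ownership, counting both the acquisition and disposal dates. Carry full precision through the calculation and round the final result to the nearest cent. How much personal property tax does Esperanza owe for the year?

€3077.06

Days held (12 Jan – 5 May 2007): 114 out of 365
Tax = €821000 × 1.2% × 114/365 = €3077.0630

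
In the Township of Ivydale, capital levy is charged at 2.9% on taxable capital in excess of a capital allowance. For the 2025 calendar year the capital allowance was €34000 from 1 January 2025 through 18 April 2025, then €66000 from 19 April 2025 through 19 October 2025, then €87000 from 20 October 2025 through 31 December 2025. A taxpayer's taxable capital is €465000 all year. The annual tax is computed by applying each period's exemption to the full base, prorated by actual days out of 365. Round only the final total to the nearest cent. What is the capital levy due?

€11723.79

1 January – 18 April 2025: 108 days, exemption €34000 → (€465000 − €34000) × 2.9% × 108/365 = €3698.3342
19 April – 19 October 2025: 184 days, exemption €66000 → (€465000 − €66000) × 2.9% × 184/365 = €5833.0521
20 October – 31 December 2025: 73 days, exemption €87000 → (€465000 − €87000) × 2.9% × 73/365 = €2192.4000
Total = €11723.7863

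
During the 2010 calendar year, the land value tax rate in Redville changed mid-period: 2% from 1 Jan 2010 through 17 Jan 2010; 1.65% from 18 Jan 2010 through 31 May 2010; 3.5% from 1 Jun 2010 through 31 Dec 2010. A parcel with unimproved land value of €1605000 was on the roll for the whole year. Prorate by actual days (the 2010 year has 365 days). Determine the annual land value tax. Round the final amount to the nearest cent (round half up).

€44152.89

1 Jan – 17 Jan 2010: 17 days at 2% → €1605000 × 2% × 17/365 = €1495.0685
18 Jan – 31 May 2010: 134 days at 1.65% → €1605000 × 1.65% × 134/365 = €9722.3425
1 Jun – 31 Dec 2010: 214 days at 3.5% → €1605000 × 3.5% × 214/365 = €32935.4795
Total = €44152.8904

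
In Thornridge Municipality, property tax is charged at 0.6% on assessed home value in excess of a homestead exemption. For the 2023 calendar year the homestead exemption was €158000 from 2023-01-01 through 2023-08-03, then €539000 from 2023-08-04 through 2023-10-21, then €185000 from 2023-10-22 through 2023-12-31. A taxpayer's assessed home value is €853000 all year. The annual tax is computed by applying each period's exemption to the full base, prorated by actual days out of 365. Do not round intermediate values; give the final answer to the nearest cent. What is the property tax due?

€3643.71

2023-01-01 to 2023-08-03: 215 days, exemption €158000 → (€853000 − €158000) × 0.6% × 215/365 = €2456.3014
2023-08-04 to 2023-10-21: 79 days, exemption €539000 → (€853000 − €539000) × 0.6% × 79/365 = €407.7699
2023-10-22 to 2023-12-31: 71 days, exemption €185000 → (€853000 − €185000) × 0.6% × 71/365 = €779.6384
Total = €3643.7096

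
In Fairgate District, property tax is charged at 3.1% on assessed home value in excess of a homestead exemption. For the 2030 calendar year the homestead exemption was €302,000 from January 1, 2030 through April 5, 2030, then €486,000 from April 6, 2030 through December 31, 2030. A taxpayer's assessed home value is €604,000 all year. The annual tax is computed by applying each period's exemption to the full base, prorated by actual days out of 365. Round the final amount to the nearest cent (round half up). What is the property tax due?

January 1 – April 5, 2030: 95 days, exemption €302,000 → (€604,000 − €302,000) × 3.1% × 95/365 = €2,436.6849
April 6 – December 31, 2030: 270 days, exemption €486,000 → (€604,000 − €486,000) × 3.1% × 270/365 = €2,705.9178
Total = €5,142.6027

€5,142.60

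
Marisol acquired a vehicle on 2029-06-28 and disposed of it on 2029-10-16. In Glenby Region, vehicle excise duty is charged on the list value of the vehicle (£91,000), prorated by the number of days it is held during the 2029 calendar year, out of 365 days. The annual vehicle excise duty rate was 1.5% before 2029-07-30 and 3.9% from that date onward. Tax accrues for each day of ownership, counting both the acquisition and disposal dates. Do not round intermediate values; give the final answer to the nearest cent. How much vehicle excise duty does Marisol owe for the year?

2029-06-28 to 2029-07-29: 32 days at 1.5% → £91,000 × 1.5% × 32/365 = £119.6712
2029-07-30 to 2029-10-16: 79 days at 3.9% → £91,000 × 3.9% × 79/365 = £768.1397
Total = £887.8110

£887.81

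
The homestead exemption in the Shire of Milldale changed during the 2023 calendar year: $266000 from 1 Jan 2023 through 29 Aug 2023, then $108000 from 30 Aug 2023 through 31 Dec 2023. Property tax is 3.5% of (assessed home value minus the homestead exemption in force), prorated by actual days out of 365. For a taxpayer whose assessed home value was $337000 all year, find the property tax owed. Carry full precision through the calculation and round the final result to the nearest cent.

$4363.68

1 Jan – 29 Aug 2023: 241 days, exemption $266000 → ($337000 − $266000) × 3.5% × 241/365 = $1640.7808
30 Aug – 31 Dec 2023: 124 days, exemption $108000 → ($337000 − $108000) × 3.5% × 124/365 = $2722.9041
Total = $4363.6849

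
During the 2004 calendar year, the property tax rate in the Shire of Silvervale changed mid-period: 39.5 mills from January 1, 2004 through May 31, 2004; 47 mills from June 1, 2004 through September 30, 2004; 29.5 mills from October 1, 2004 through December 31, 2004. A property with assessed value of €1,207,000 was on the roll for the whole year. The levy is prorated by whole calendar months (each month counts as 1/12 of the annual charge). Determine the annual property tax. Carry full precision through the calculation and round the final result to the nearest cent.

January 1 – May 31, 2004: 5 months at 39.5 mills → €1,207,000 × 3.95% × 5/12 = €19,865.2083
June 1 – September 30, 2004: 4 months at 47 mills → €1,207,000 × 4.7% × 4/12 = €18,909.6667
October 1 – December 31, 2004: 3 months at 29.5 mills → €1,207,000 × 2.95% × 3/12 = €8,901.6250
Total = €47,676.5000

€47,676.50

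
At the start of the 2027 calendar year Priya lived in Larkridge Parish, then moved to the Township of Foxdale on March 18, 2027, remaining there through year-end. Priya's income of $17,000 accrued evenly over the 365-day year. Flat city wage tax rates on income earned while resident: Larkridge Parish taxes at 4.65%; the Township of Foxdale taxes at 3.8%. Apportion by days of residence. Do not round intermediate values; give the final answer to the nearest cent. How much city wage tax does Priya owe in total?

Larkridge Parish, January 1 – March 17, 2027: 76 days → $17,000 × 4.65% × 76/365 = $164.5973
The Township of Foxdale, March 18 – December 31, 2027: 289 days → $17,000 × 3.8% × 289/365 = $511.4904
Total = $676.0877

$676.09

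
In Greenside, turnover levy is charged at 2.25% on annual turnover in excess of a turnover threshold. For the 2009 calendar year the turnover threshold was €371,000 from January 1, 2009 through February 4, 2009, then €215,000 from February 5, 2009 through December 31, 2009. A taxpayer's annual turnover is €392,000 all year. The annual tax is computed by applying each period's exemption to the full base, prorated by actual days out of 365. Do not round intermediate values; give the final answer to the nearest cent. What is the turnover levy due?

€3,645.92

January 1 – February 4, 2009: 35 days, exemption €371,000 → (€392,000 − €371,000) × 2.25% × 35/365 = €45.3082
February 5 – December 31, 2009: 330 days, exemption €215,000 → (€392,000 − €215,000) × 2.25% × 330/365 = €3,600.6164
Total = €3,645.9247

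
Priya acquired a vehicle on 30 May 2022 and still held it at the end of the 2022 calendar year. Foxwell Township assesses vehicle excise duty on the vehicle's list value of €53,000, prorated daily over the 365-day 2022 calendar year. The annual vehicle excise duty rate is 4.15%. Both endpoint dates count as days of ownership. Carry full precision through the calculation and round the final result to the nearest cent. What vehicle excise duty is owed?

Days held (30 May – 31 Dec 2022): 216 out of 365
Tax = €53,000 × 4.15% × 216/365 = €1,301.6219

€1,301.62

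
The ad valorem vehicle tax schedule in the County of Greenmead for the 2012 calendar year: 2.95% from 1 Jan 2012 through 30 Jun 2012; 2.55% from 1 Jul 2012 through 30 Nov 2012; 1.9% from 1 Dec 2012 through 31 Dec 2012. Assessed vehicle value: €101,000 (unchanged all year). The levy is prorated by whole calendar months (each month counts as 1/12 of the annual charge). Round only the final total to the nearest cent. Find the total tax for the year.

1 Jan – 30 Jun 2012: 6 months at 2.95% → €101,000 × 2.95% × 6/12 = €1,489.7500
1 Jul – 30 Nov 2012: 5 months at 2.55% → €101,000 × 2.55% × 5/12 = €1,073.1250
1 Dec – 31 Dec 2012: 1 month at 1.9% → €101,000 × 1.9% × 1/12 = €159.9167
Total = €2,722.7917

€2,722.79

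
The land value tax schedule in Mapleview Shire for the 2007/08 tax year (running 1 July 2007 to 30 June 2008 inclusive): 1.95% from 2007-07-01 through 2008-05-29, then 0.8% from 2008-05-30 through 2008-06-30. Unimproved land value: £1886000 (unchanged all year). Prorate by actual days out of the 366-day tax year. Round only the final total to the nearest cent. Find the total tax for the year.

£34880.69

2007-07-01 to 2008-05-29: 334 days at 1.95% → £1886000 × 1.95% × 334/366 = £33561.5246
2008-05-30 to 2008-06-30: 32 days at 0.8% → £1886000 × 0.8% × 32/366 = £1319.1694
Total = £34880.6940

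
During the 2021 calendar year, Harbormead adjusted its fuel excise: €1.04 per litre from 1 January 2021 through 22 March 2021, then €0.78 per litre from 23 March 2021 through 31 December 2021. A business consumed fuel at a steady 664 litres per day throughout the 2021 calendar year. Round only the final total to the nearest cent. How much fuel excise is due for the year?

€203,024.64

1 January – 22 March 2021: 81 days × 664 litres/day = 53,784 litres at €1.04/litre → €55,935.36
23 March – 31 December 2021: 284 days × 664 litres/day = 188,576 litres at €0.78/litre → €147,089.28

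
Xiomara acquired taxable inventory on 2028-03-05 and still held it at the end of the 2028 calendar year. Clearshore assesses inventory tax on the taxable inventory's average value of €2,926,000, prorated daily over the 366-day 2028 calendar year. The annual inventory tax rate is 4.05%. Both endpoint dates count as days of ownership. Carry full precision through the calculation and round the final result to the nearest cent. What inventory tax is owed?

€97,781.16

Days held (2028-03-05 to 2028-12-31): 302 out of 366
Tax = €2,926,000 × 4.05% × 302/366 = €97,781.1639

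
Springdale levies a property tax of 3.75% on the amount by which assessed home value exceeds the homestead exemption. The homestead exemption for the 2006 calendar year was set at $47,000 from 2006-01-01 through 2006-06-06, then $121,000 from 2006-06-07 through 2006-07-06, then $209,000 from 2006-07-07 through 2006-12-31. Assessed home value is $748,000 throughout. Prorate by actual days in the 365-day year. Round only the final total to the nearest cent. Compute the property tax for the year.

$23,096.82

2006-01-01 to 2006-06-06: 157 days, exemption $47,000 → ($748,000 − $47,000) × 3.75% × 157/365 = $11,307.2260
2006-06-07 to 2006-07-06: 30 days, exemption $121,000 → ($748,000 − $121,000) × 3.75% × 30/365 = $1,932.5342
2006-07-07 to 2006-12-31: 178 days, exemption $209,000 → ($748,000 − $209,000) × 3.75% × 178/365 = $9,857.0548
Total = $23,096.8151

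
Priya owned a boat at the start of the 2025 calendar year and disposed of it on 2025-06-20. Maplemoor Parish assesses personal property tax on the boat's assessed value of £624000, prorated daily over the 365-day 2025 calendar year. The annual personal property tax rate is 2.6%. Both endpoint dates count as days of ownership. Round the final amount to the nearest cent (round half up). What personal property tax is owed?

£7600.83

Days held (2025-01-01 to 2025-06-20): 171 out of 365
Tax = £624000 × 2.6% × 171/365 = £7600.8329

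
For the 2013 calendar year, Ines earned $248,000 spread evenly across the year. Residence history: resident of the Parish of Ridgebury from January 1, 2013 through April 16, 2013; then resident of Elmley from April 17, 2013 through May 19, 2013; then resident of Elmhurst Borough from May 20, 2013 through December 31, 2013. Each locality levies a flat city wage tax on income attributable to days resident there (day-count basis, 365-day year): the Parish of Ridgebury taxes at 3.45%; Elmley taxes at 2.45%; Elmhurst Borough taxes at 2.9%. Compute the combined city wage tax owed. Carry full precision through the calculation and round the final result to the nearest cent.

$7,487.22

The Parish of Ridgebury, January 1 – April 16, 2013: 106 days → $248,000 × 3.45% × 106/365 = $2,484.7562
Elmley, April 17 – May 19, 2013: 33 days → $248,000 × 2.45% × 33/365 = $549.3370
Elmhurst Borough, May 20 – December 31, 2013: 226 days → $248,000 × 2.9% × 226/365 = $4,453.1288
Total = $7,487.2219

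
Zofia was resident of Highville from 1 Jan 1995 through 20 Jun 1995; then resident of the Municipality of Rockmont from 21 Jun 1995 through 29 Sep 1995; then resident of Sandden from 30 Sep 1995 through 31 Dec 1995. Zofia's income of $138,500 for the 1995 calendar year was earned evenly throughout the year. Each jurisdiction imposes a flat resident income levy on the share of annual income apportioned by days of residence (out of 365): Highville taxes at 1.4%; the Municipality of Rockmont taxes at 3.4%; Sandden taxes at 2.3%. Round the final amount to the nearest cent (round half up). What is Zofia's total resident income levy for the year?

Highville, 1 Jan – 20 Jun 1995: 171 days → $138,500 × 1.4% × 171/365 = $908.4082
The Municipality of Rockmont, 21 Jun – 29 Sep 1995: 101 days → $138,500 × 3.4% × 101/365 = $1,303.0384
Sandden, 30 Sep – 31 Dec 1995: 93 days → $138,500 × 2.3% × 93/365 = $811.6479
Total = $3,023.0945

$3,023.09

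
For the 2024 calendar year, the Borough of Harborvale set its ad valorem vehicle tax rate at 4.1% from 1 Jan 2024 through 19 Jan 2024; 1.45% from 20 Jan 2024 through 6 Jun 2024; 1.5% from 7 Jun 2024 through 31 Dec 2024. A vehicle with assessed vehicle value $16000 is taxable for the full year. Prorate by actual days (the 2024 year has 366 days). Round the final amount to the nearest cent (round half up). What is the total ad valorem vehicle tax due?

$258.56

1 Jan – 19 Jan 2024: 19 days at 4.1% → $16000 × 4.1% × 19/366 = $34.0546
20 Jan – 6 Jun 2024: 139 days at 1.45% → $16000 × 1.45% × 139/366 = $88.1093
7 Jun – 31 Dec 2024: 208 days at 1.5% → $16000 × 1.5% × 208/366 = $136.3934
Total = $258.5574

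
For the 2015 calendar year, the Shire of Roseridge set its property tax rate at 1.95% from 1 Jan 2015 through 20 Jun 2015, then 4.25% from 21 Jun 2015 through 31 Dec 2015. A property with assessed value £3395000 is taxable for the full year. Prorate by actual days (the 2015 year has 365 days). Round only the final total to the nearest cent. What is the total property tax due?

£107705.21

1 Jan – 20 Jun 2015: 171 days at 1.95% → £3395000 × 1.95% × 171/365 = £31015.4178
21 Jun – 31 Dec 2015: 194 days at 4.25% → £3395000 × 4.25% × 194/365 = £76689.7945
Total = £107705.2123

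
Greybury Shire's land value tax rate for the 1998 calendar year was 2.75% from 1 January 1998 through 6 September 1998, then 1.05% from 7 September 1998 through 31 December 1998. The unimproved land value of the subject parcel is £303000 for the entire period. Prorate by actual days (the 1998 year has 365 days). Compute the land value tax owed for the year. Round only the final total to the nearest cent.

£6695.47

1 January – 6 September 1998: 249 days at 2.75% → £303000 × 2.75% × 249/365 = £5684.3630
7 September – 31 December 1998: 116 days at 1.05% → £303000 × 1.05% × 116/365 = £1011.1068
Total = £6695.4699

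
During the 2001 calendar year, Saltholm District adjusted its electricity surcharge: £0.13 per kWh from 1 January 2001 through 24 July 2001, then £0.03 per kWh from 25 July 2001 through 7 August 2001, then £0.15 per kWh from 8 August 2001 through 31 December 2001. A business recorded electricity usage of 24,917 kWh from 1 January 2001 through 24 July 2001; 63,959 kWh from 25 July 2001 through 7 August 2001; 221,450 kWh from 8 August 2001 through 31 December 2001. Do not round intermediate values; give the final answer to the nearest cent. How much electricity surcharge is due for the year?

£38375.48

1 January – 24 July 2001: 24,917 kWh at £0.13/kWh → £3239.21
25 July – 7 August 2001: 63,959 kWh at £0.03/kWh → £1918.77
8 August – 31 December 2001: 221,450 kWh at £0.15/kWh → £33217.50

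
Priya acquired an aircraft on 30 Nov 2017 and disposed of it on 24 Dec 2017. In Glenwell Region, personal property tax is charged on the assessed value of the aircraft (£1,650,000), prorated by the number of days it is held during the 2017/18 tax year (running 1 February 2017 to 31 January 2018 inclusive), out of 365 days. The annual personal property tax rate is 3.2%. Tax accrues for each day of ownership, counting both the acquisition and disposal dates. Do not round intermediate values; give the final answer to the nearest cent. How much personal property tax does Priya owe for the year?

£3,616.44

Days held (30 Nov – 24 Dec 2017): 25 out of 365
Tax = £1,650,000 × 3.2% × 25/365 = £3,616.4384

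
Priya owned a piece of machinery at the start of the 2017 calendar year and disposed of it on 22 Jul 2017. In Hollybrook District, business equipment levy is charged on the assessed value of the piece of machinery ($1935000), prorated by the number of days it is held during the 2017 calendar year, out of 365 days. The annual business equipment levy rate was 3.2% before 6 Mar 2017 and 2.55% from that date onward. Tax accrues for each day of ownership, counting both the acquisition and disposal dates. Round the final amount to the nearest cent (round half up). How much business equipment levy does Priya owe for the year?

1 Jan – 5 Mar 2017: 64 days at 3.2% → $1935000 × 3.2% × 64/365 = $10857.2055
6 Mar – 22 Jul 2017: 139 days at 2.55% → $1935000 × 2.55% × 139/365 = $18790.7055
Total = $29647.9110

$29647.91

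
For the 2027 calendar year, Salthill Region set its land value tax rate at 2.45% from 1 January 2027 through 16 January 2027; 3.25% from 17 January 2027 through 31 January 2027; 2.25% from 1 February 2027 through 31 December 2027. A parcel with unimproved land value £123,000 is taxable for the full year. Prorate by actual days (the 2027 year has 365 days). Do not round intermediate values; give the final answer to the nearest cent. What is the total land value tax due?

£2,828.83

1 January – 16 January 2027: 16 days at 2.45% → £123,000 × 2.45% × 16/365 = £132.0986
17 January – 31 January 2027: 15 days at 3.25% → £123,000 × 3.25% × 15/365 = £164.2808
1 February – 31 December 2027: 334 days at 2.25% → £123,000 × 2.25% × 334/365 = £2,532.4521
Total = £2,828.8315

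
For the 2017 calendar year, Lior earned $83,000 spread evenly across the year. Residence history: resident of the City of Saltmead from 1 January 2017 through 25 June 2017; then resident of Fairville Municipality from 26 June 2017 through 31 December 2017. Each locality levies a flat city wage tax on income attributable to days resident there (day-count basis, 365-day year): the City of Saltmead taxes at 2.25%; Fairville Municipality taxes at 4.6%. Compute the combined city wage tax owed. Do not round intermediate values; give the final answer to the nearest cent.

$2,877.48

The City of Saltmead, 1 January – 25 June 2017: 176 days → $83,000 × 2.25% × 176/365 = $900.4932
Fairville Municipality, 26 June – 31 December 2017: 189 days → $83,000 × 4.6% × 189/365 = $1,976.9918
Total = $2,877.4849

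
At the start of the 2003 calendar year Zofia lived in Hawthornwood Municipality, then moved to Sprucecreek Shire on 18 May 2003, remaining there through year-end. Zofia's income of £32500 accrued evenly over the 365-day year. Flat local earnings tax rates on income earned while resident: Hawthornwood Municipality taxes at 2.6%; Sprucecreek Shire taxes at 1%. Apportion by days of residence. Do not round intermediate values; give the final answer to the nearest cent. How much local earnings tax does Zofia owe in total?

£520.18

Hawthornwood Municipality, 1 January – 17 May 2003: 137 days → £32500 × 2.6% × 137/365 = £317.1644
Sprucecreek Shire, 18 May – 31 December 2003: 228 days → £32500 × 1% × 228/365 = £203.0137
Total = £520.1781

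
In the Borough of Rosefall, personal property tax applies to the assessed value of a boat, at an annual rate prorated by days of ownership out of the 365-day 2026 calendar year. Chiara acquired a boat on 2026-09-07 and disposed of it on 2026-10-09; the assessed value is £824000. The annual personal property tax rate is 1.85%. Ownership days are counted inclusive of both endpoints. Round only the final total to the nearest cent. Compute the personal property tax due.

Days held (2026-09-07 to 2026-10-09): 33 out of 365
Tax = £824000 × 1.85% × 33/365 = £1378.2247

£1378.22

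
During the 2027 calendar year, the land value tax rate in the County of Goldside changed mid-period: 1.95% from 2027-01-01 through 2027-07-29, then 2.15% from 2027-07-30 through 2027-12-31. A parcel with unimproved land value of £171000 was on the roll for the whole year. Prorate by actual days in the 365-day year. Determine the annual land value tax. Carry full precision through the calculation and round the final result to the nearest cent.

£3479.73

2027-01-01 to 2027-07-29: 210 days at 1.95% → £171000 × 1.95% × 210/365 = £1918.4795
2027-07-30 to 2027-12-31: 155 days at 2.15% → £171000 × 2.15% × 155/365 = £1561.2534
Total = £3479.7329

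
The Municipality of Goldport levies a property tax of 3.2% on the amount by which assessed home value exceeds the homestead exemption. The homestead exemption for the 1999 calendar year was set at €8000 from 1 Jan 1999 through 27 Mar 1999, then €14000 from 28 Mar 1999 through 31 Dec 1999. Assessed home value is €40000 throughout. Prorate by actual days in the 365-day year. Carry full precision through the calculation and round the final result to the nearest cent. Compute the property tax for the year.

€877.24

1 Jan – 27 Mar 1999: 86 days, exemption €8000 → (€40000 − €8000) × 3.2% × 86/365 = €241.2712
28 Mar – 31 Dec 1999: 279 days, exemption €14000 → (€40000 − €14000) × 3.2% × 279/365 = €635.9671
Total = €877.2384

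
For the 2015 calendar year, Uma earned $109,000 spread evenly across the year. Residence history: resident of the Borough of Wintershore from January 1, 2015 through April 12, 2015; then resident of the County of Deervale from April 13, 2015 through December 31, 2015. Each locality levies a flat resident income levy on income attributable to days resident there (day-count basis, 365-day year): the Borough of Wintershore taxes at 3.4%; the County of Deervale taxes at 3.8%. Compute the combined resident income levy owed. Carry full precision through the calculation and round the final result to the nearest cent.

$4,020.16

The Borough of Wintershore, January 1 – April 12, 2015: 102 days → $109,000 × 3.4% × 102/365 = $1,035.6493
The County of Deervale, April 13 – December 31, 2015: 263 days → $109,000 × 3.8% × 263/365 = $2,984.5096
Total = $4,020.1589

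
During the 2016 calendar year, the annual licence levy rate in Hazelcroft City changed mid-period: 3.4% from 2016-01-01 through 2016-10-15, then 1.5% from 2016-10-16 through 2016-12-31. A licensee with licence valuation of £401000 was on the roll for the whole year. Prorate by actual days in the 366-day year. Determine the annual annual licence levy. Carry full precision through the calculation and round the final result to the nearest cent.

£12031.10

2016-01-01 to 2016-10-15: 289 days at 3.4% → £401000 × 3.4% × 289/366 = £10765.6448
2016-10-16 to 2016-12-31: 77 days at 1.5% → £401000 × 1.5% × 77/366 = £1265.4508
Total = £12031.0956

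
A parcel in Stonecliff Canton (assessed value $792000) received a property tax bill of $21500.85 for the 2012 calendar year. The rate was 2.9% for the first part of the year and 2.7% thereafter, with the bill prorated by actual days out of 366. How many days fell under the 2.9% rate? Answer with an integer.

27 days

Let d = days at the first rate; then 366 − d days at the second rate.
$792000 × [2.9%·d + 2.7%·(366−d)] / 366 = $21500.85
Solving gives d = 27, so the new rate took effect on 28 Jan 2012.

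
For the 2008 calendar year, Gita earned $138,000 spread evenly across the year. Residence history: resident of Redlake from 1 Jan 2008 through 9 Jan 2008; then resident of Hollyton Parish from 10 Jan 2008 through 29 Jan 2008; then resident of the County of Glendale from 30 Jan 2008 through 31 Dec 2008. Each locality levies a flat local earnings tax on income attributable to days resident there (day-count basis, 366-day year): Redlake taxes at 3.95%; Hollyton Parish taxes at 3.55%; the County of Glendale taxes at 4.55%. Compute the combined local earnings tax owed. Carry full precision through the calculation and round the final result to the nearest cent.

$6,183.23

Redlake, 1 Jan – 9 Jan 2008: 9 days → $138,000 × 3.95% × 9/366 = $134.0410
Hollyton Parish, 10 Jan – 29 Jan 2008: 20 days → $138,000 × 3.55% × 20/366 = $267.7049
The County of Glendale, 30 Jan – 31 Dec 2008: 337 days → $138,000 × 4.55% × 337/366 = $5,781.4836
Total = $6,183.2295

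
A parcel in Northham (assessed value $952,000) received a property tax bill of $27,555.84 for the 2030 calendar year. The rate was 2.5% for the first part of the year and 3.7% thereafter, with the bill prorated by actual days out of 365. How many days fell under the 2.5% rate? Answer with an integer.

Let d = days at the first rate; then 365 − d days at the second rate.
$952,000 × [2.5%·d + 3.7%·(365−d)] / 365 = $27,555.84
Solving gives d = 245, so the new rate took effect on 3 September 2030.

245 days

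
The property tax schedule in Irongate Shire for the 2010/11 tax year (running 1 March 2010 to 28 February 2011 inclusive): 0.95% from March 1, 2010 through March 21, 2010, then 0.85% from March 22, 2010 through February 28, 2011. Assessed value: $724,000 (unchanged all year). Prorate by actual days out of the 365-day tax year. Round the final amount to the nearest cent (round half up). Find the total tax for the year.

March 1 – March 21, 2010: 21 days at 0.95% → $724,000 × 0.95% × 21/365 = $395.7205
March 22, 2010 – February 28, 2011: 344 days at 0.85% → $724,000 × 0.85% × 344/365 = $5,799.9342
Total = $6,195.6548

$6,195.65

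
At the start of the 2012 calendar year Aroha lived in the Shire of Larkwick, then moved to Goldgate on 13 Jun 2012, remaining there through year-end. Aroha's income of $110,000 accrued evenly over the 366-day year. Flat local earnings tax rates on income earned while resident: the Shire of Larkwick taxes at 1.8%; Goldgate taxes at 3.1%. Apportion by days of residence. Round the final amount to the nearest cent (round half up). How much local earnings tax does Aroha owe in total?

The Shire of Larkwick, 1 Jan – 12 Jun 2012: 164 days → $110,000 × 1.8% × 164/366 = $887.2131
Goldgate, 13 Jun – 31 Dec 2012: 202 days → $110,000 × 3.1% × 202/366 = $1,882.0219
Total = $2,769.2350

$2,769.23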